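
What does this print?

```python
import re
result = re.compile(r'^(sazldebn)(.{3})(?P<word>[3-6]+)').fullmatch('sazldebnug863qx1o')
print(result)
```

None

`re.fullmatch` requires the pattern to consume the entire string.
Here there's no way to consume every character, so the call returns None.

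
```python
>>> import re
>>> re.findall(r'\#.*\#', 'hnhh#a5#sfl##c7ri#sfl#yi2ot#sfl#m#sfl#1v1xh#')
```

Since nothing is captured, `findall` lists the 1 matched substring directly.

['#a5#sfl##c7ri#sfl#yi2ot#sfl#m#sfl#1v1xh#']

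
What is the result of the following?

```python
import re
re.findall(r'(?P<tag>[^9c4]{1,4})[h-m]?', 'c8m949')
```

['8m']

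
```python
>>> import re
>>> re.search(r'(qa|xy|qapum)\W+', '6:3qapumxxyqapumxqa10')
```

None

`search` walks the string left to right and returns the first match it finds.
Here nothing in the string fits, so the call returns None.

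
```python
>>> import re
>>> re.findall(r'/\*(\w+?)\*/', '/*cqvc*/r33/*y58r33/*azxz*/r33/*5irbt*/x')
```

Walking the string: at [0:8] match '/*cqvc*/', group 1 = 'cqvc'; at [19:27] match '/*azxz*/', group 1 = 'azxz'; at [30:39] match '/*5irbt*/', group 1 = '5irbt'.
One capturing group, so `findall` returns just the captured substring from each match — 3 in all.

['cqvc', 'azxz', '5irbt']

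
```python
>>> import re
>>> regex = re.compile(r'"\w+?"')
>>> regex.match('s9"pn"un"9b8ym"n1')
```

None

With `match`, the pattern is implicitly anchored at the beginning.
Here the pattern fails at index 0, so the call returns None.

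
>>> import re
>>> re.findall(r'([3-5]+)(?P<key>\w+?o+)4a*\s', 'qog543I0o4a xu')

With 2 capturing groups, `findall` returns a 2-tuple per match.

[('543', 'I0o')]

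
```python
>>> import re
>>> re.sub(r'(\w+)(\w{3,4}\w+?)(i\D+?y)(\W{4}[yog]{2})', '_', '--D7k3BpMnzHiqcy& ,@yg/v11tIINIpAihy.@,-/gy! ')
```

The pattern matches one or more of a word character (captured); then 3 to 4 of a word character, then one or more of a word character (lazy) (captured); then a literal 'i', then one or more of a non-digit (lazy), then the literal 'y' (captured); then exactly 4 of a non-word character, then exactly 2 of one of [yog] (captured).
Each match is replaced by '_'.

'--_/v11tIINIpAihy.@,-/gy! '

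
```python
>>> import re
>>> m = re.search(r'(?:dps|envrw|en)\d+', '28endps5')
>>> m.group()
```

'dps5'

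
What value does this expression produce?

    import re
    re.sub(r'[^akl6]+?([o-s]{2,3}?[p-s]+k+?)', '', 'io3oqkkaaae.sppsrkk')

'io3oqkkaaak'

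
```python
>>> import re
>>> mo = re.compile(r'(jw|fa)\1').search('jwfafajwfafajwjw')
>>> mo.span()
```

`\1` is not a pattern — it's the concrete string captured by group 1, re-applied verbatim.
The match spans [2:6] → 'fafa'.

(2, 6)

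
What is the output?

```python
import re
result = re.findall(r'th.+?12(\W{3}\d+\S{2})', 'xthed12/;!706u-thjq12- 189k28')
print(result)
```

The pattern matches the literal 'th', then one or more of any character (lazy), then the literal '12'; then exactly 3 of a non-word character, then one or more of a digit, then exactly 2 of a non-whitespace character (captured).
Walking the string: at [1:15] match 'thed12/;!706u-', group 1 = '/;!706u-'.
One capturing group, so `findall` returns just the captured substring from the one match — 1 in all.

['/;!706u-']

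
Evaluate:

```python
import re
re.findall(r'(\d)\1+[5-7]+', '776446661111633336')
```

['7', '4', '1', '3']

After group 1 captures some text, `\1` only succeeds where that same text appears again.
Scanning left to right: at [0:3] match '776', group 1 = '7'; at [3:8] match '44666', group 1 = '4'; at [8:13] match '11116', group 1 = '1'; at [13:18] match '33336', group 1 = '3'.
`findall` collects group 1 from each match (4 total).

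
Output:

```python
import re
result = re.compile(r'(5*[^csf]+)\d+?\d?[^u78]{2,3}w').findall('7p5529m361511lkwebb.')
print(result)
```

['7p5529m36151']

Pattern: zero or more of the literal '5', then one or more of any character except [csf] (captured); then one or more of a digit (lazy); then optionally a digit, then 2 to 3 of any character except [u78], then the literal 'w'.
Walking the string: at [0:16] match '7p5529m361511lkw', group 1 = '7p5529m36151'.
With a single group, `findall` returns only what that group captured — 1 item.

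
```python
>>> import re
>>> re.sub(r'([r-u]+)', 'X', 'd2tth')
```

The pattern matches one or more of a character in [r-u] (captured).
Matches: at [2:4] → 'tt'.
Each match is replaced by 'X'.

'd2Xh'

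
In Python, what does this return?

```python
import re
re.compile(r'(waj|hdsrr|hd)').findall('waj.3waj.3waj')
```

Because there's exactly one group, `findall` drops the full match and keeps group 1 from each hit.

['waj', 'waj', 'waj']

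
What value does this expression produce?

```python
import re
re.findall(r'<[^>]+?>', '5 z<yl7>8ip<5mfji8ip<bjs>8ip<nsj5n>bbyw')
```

Matches: at [3:8] → '<yl7>'; at [11:25] → '<5mfji8ip<bjs>'; at [28:35] → '<nsj5n>'.
With no groups in the pattern, `findall` gives back each whole match — 3 here.

['<yl7>', '<5mfji8ip<bjs>', '<nsj5n>']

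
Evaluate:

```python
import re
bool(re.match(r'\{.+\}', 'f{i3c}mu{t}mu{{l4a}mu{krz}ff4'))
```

False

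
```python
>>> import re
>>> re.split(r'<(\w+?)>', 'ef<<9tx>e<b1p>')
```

['ef<', '9tx', 'e', 'b1p', '']

Matches to split on: at [3:8] → '<9tx>'; at [9:14] → '<b1p>'.
The group in the pattern means `split` returns the separators' captures alongside the pieces.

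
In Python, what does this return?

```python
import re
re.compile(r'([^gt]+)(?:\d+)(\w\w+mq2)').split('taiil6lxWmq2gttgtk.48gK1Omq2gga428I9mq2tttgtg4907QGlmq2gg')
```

The pattern matches one or more of any character except [gt] (captured); then one or more of a digit (non-capturing group); then a word character, then one or more of a word character, then the literal 'mq2' (captured).
`re.split` interleaves the captured-group text with the surrounding fragments.

['t', 'aiil', 'lxWmq2', 'gttgt', 'k.4', 'gK1Omq2gga428I9mq2tttgtg4907QGlmq2', 'gg']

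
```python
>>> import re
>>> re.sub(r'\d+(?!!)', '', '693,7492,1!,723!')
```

',,1!,3!'

Because the assertion is negative and zero-width, positions next to the forbidden text are skipped.
Matches: at [0:3] → '693'; at [4:8] → '7492'; at [12:14] → '72'.
`sub` substitutes '' at each match site.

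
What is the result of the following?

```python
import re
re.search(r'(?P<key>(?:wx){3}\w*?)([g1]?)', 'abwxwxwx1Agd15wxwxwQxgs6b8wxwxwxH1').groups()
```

Pattern: the literal 'wx' repeated 3 times, then zero or more of a word character (lazy) (captured as 'key'); then optionally one of [g1] (captured).
Lazy quantifiers expand one character at a time until the remainder of the pattern can match.
`search` walks the string left to right and returns the first match it finds.
The match spans [2:9] → 'wxwxwx1'.
Captured: group 1 = 'wxwxwx', group 2 = '1'.

('wxwxwx', '1')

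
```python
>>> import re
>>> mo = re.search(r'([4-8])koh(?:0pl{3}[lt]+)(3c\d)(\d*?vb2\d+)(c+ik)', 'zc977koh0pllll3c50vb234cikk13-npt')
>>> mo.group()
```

This matches a character in [4-8] (captured); then a literal 'k', then the literal 'oh'; then the literal '0p', then exactly 3 of a literal 'l', then one or more of one of [lt] (non-capturing group); then the literal '3c', then a digit (captured); then zero or more of a digit (lazy), then the literal 'vb2', then one or more of a digit (captured); then one or more of a literal 'c', then the literal 'ik' (captured).
Unlike `match`, `search` isn't anchored — it looks for the pattern anywhere in the string.
The match spans [4:26] → '7koh0pllll3c50vb234cik'.
Captured: group 1 = '7', group 2 = '3c5', group 3 = '0vb234', group 4 = 'cik'.

'7koh0pllll3c50vb234cik'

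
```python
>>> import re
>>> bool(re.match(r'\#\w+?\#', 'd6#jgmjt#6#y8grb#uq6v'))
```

False

`match` is anchored at position 0; if the pattern doesn't fit there, it returns None.
Here the string doesn't start with a match, so the call returns None, and `bool(None)` is False.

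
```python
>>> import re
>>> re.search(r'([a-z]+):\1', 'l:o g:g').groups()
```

The backreference `\1` re-matches whatever the first group consumed, character for character.
`re.search` tries every starting position until one works.
The match spans [4:7] → 'g:g'.
Captured: group 1 = 'g'.

('g',)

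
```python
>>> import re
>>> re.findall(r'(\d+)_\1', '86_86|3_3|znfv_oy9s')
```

['86', '3']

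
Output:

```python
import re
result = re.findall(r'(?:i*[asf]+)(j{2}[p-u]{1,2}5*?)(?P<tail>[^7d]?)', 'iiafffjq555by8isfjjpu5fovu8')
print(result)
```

The pattern matches zero or more of the literal 'i', then one or more of one of [asf] (non-capturing group); then exactly 2 of the literal 'j', then 1 to 2 of a character in [p-u], then zero or more of the literal '5' (lazy) (captured); then optionally any character except [7d] (captured as 'tail').
A non-greedy quantifier consumes as few characters as it can — just enough that the remainder of the pattern still matches from where it stops; whatever follows it matches normally.
Scanning left to right: at [14:22] match 'isfjjpu5', groups = ('jjpu', '5').
With 2 capturing groups, `findall` returns a 2-tuple per match.

[('jjpu', '5')]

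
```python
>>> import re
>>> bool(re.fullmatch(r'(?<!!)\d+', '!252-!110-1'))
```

False

`(?!…)`/`(?<!…)` only lets a position through if the neighbouring text does NOT match; no characters are consumed.
`re.fullmatch` requires the pattern to consume the entire string.
Here there's no way to consume every character, so the call returns None, and `bool(None)` is False.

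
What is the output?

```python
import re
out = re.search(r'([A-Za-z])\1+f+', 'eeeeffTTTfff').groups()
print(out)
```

('e',)

A backreference is literal: `\1` must see the identical characters the first group matched.
Unlike `match`, `search` isn't anchored — it looks for the pattern anywhere in the string.
The match spans [0:6] → 'eeeeff'.
Captured: group 1 = 'e'.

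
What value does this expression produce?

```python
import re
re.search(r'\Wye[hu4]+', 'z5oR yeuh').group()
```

' yeuh'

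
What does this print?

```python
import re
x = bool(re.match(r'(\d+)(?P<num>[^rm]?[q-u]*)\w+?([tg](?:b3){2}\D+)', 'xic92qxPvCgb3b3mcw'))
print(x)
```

Pattern: one or more of a digit (captured); then optionally any character except [rm], then zero or more of a character in [q-u] (captured as 'num'); then one or more of a word character (lazy); then one of [tg], then the literal 'b3' repeated 2 times, then one or more of a non-digit (captured).
`match` is anchored at position 0; if the pattern doesn't fit there, it returns None.
Here the pattern fails at index 0, so the call returns None, and `bool(None)` is False.

False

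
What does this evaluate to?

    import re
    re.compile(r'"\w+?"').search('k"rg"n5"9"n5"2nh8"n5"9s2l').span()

(1, 5)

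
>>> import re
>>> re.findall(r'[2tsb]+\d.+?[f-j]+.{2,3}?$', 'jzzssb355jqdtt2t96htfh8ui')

The pattern matches one or more of one of [2tsb]; then a digit, then one or more of any character (lazy); then one or more of a character in [f-j], then 2 to 3 of any character (lazy); then anchored at the end.
Since nothing is captured, `findall` lists the 1 matched substring directly.

['ssb355jqdtt2t96htfh8ui']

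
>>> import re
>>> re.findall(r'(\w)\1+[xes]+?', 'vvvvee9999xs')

['v', '9']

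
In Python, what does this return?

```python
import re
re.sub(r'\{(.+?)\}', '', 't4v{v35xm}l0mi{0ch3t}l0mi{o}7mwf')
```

't4vl0mil0mi7mwf'

A `+?`/`*?`/`{m,n}?` starts at its minimum and grows only as far as needed for what follows to match.
Every occurrence is swapped for ''.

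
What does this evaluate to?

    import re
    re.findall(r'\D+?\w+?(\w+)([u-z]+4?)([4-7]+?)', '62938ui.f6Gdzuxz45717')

[('6Gdzux', 'z4', '5')]

3 groups means the one result is a tuple of 3 captured strings — 1 here.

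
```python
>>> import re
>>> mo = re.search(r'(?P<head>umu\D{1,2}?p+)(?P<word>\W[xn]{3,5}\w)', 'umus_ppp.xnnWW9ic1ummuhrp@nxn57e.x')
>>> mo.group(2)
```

'.xnnW'

The match spans [0:13] → 'umus_ppp.xnnW'.
Captured: group 1 = 'umus_ppp', group 2 = '.xnnW'.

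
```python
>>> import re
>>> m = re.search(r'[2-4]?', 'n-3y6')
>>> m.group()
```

Pattern: optionally a character in [2-4].
The match spans [0:0] → ''.

''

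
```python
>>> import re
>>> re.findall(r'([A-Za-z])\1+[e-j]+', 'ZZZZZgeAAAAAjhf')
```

['Z', 'A']

`\1` is not a pattern — it's the concrete string captured by group 1, re-applied verbatim.
Walking the string: at [0:7] match 'ZZZZZge', group 1 = 'Z'; at [7:15] match 'AAAAAjhf', group 1 = 'A'.
One capturing group, so `findall` returns just the captured substring from each match — 2 in all.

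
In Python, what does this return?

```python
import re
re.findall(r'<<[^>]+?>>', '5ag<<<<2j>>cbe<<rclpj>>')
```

['<<<<2j>>', '<<rclpj>>']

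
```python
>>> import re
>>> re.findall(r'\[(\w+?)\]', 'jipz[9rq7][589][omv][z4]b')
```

['9rq7', '589', 'omv', 'z4']

Because there's exactly one group, `findall` drops the full match and keeps group 1 from each hit.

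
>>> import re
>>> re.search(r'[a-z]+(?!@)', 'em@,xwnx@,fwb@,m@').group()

'e'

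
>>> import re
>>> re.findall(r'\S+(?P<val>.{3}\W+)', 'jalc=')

`findall` collects group 1 from the one match (1 total).

['alc=']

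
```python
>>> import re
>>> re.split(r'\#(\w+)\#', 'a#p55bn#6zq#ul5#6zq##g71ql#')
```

Because the pattern has a capturing group, `split` also inserts each captured text between the pieces.

['a', 'p55bn', '6zq', 'ul5', '6zq#', 'g71ql', '']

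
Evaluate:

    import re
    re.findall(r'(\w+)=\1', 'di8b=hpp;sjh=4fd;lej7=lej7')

['lej7']

After group 1 captures some text, `\1` only succeeds where that same text appears again.
`findall` collects group 1 from the one match (1 total).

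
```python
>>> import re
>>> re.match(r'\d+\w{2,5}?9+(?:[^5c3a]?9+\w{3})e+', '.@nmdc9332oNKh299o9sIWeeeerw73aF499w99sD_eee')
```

The pattern matches one or more of a digit, then 2 to 5 of a word character (lazy), then one or more of the literal '9'; then optionally any character except [5c3a], then one or more of the literal '9', then exactly 3 of a word character (non-capturing group); then one or more of a literal 'e'.
`match` is anchored at position 0; if the pattern doesn't fit there, it returns None.
Here position 0 doesn't satisfy it, so the call returns None.

None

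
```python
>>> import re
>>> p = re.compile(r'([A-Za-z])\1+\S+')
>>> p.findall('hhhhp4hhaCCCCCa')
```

['h']

The backreference `\1` re-matches whatever the first group consumed, character for character.
Walking the string: at [0:15] match 'hhhhp4hhaCCCCCa', group 1 = 'h'.
With a single group, `findall` returns only what that group captured — 1 item.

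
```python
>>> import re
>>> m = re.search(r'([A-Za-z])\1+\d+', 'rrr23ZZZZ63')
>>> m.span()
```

(0, 5)

`\1` is not a pattern — it's the concrete string captured by group 1, re-applied verbatim.
Unlike `match`, `search` isn't anchored — it looks for the pattern anywhere in the string.
The match spans [0:5] → 'rrr23'.
Captured: group 1 = 'r'.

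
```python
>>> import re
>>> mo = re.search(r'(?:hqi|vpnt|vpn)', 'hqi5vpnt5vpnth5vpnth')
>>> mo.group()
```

The match spans [0:3] → 'hqi'.

'hqi'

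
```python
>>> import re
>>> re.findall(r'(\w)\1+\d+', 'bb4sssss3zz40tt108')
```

['b', 's', 'z', 't']

After group 1 captures some text, `\1` only succeeds where that same text appears again.
Walking the string: at [0:3] match 'bb4', group 1 = 'b'; at [3:9] match 'sssss3', group 1 = 's'; at [9:13] match 'zz40', group 1 = 'z'; at [13:18] match 'tt108', group 1 = 't'.
One capturing group, so `findall` returns just the captured substring from each match — 4 in all.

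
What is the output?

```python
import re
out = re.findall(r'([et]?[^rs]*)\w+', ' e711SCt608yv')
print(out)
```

The pattern matches optionally one of [et], then zero or more of any character except [rs] (captured); then one or more of a word character.
With a single group, `findall` returns only what that group captured — 1 item.

[' e711SCt608y']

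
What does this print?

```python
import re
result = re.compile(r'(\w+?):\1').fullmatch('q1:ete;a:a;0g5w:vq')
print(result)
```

None

`fullmatch` succeeds only if the pattern covers the string from start to end.
Here the string isn't matched end-to-end, so the call returns None.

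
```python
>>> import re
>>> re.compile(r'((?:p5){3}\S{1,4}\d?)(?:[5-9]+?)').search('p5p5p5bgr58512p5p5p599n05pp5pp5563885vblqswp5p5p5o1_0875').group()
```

The pattern matches the literal 'p5' repeated 3 times, then 1 to 4 of a non-whitespace character, then optionally a digit (captured); then one or more of a character in [5-9] (lazy) (non-capturing group).
`re.search` tries every starting position until one works.
The match spans [0:12] → 'p5p5p5bgr585'.
Captured: group 1 = 'p5p5p5bgr58'.

'p5p5p5bgr585'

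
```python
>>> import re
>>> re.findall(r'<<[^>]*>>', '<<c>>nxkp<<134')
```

Scanning left to right: at [0:5] → '<<c>>'.
`findall` yields the raw match text (1 of them) because the pattern has no groups.

['<<c>>']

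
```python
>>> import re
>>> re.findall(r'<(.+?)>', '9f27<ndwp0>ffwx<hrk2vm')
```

Scanning left to right: at [4:11] match '<ndwp0>', group 1 = 'ndwp0'.
With a single group, `findall` returns only what that group captured — 1 item.

['ndwp0']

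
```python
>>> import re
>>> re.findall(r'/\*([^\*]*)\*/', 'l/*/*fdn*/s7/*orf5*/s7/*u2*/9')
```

['fdn', 'orf5', 'u2']

Walking the string: at [3:10] match '/*fdn*/', group 1 = 'fdn'; at [12:20] match '/*orf5*/', group 1 = 'orf5'; at [22:28] match '/*u2*/', group 1 = 'u2'.
Because there's exactly one group, `findall` drops the full match and keeps group 1 from each hit.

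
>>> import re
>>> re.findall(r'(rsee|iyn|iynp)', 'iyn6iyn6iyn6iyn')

Matches: at [0:3] match 'iyn', group 1 = 'iyn'; at [4:7] match 'iyn', group 1 = 'iyn'; at [8:11] match 'iyn', group 1 = 'iyn'; at [12:15] match 'iyn', group 1 = 'iyn'.
With a single group, `findall` returns only what that group captured — 4 items.

['iyn', 'iyn', 'iyn', 'iyn']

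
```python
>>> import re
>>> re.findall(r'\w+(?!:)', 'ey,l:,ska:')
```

`(?!…)`/`(?<!…)` only lets a position through if the neighbouring text does NOT match; no characters are consumed.
Walking the string: at [0:2] → 'ey'; at [6:8] → 'sk'.
`findall` yields the raw match text (2 of them) because the pattern has no groups.

['ey', 'sk']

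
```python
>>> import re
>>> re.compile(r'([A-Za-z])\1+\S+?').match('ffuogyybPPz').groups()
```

The match spans [0:3] → 'ffu'.
Captured: group 1 = 'f'.

('f',)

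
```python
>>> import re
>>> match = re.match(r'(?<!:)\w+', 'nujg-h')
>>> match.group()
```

Because the assertion is negative and zero-width, positions next to the forbidden text are skipped.
With `match`, the pattern is implicitly anchored at the beginning.
The match spans [0:4] → 'nujg'.

'nujg'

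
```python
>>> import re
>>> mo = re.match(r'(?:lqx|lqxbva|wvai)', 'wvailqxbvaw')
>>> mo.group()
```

'wvai'

`match` is anchored at position 0; if the pattern doesn't fit there, it returns None.
The match spans [0:4] → 'wvai'.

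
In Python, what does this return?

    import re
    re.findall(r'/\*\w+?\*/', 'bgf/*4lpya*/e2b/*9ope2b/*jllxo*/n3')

['/*4lpya*/', '/*jllxo*/']

No capturing groups, so `findall` returns the 2 full match strings.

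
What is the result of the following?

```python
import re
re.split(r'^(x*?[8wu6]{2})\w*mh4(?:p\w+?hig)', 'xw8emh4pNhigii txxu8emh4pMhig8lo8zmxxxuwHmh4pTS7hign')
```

['', 'xw8', 'ii txxu8emh4pMhig8lo8zmxxxuwHmh4pTS7hign']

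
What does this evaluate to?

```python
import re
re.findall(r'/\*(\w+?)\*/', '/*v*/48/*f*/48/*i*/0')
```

Because there's exactly one group, `findall` drops the full match and keeps group 1 from each hit.

['v', 'f', 'i']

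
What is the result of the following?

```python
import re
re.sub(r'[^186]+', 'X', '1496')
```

'1X6'

This matches one or more of any character except [186].
Every occurrence is swapped for 'X'.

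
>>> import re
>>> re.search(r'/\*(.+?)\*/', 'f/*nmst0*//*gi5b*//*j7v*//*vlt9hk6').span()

(1, 10)

Lazy quantifiers expand one character at a time until the remainder of the pattern can match.
The match spans [1:10] → '/*nmst0*/'.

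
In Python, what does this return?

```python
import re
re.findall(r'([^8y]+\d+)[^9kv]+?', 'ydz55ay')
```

['dz55']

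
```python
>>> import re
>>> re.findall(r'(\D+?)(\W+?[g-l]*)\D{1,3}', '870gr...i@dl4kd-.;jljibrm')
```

[('gr', '.'), ('kd', '-')]

With the lazy modifier that quantifier settles for the fewest repetitions that let the rest of the pattern succeed (the atoms after it are unaffected and can still be greedy).
Multiple groups make `findall` return tuples — one 2-tuple for each match.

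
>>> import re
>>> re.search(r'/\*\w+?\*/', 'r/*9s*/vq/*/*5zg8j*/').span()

(1, 7)

The match spans [1:7] → '/*9s*/'.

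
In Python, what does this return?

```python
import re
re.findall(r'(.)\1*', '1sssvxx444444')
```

['1', 's', 'v', 'x', '4']

The backreference `\1` re-matches whatever the first group consumed, character for character.
Scanning left to right: at [0:1] match '1', group 1 = '1'; at [1:4] match 'sss', group 1 = 's'; at [4:5] match 'v', group 1 = 'v'; at [5:7] match 'xx', group 1 = 'x'; at [7:13] match '444444', group 1 = '4'.
With a single group, `findall` returns only what that group captured — 5 items.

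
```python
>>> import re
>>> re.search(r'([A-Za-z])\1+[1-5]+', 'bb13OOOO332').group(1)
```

'b'

After group 1 captures some text, `\1` only succeeds where that same text appears again.
`re.search` scans for the first position where the pattern succeeds.
The match spans [0:4] → 'bb13'.
Captured: group 1 = 'b'.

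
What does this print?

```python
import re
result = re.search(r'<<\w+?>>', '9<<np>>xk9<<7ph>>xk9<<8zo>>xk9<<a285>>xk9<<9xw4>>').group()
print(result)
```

<<np>>

`search` walks the string left to right and returns the first match it finds.
The match spans [1:7] → '<<np>>'.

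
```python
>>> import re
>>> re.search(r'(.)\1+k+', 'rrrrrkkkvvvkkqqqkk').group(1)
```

'r'

The match spans [0:8] → 'rrrrrkkk'.
Captured: group 1 = 'r'.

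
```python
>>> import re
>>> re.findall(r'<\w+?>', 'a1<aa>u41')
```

With no groups in the pattern, `findall` gives back each whole match — 1 here.

['<aa>']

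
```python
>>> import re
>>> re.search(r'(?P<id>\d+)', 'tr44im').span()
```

(2, 4)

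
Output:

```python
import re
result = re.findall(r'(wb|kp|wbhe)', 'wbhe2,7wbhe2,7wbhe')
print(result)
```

Branches in `(...|...)` are attempted left-to-right; the first branch that allows the whole pattern to succeed is taken.
`findall` collects group 1 from each match (3 total).

['wb', 'wb', 'wb']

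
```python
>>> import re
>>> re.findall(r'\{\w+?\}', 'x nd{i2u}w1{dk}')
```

['{i2u}', '{dk}']

No capturing groups, so `findall` returns the 2 full match strings.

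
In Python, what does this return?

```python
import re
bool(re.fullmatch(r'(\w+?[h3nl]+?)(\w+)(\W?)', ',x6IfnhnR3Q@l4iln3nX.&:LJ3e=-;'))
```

The pattern matches one or more of a word character (lazy), then one or more of one of [h3nl] (lazy) (captured); then one or more of a word character (captured); then optionally a non-word character (captured).
`fullmatch` succeeds only if the pattern covers the string from start to end.
Here the string isn't matched end-to-end, so the call returns None, and `bool(None)` is False.

False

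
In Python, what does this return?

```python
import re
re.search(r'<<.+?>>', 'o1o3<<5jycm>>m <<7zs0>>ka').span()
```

(4, 13)

Because the quantifier is non-greedy, it stops expanding at the earliest point where the rest of the pattern can succeed.
The match spans [4:13] → '<<5jycm>>'.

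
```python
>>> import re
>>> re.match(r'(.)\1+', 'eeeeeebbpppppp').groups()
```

`\1` is not a pattern — it's the concrete string captured by group 1, re-applied verbatim.
`match` is anchored at position 0; if the pattern doesn't fit there, it returns None.
The match spans [0:6] → 'eeeeee'.
Captured: group 1 = 'e'.

('e',)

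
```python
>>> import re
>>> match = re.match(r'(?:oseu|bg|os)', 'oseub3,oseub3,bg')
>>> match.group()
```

'oseu'

`re.match` won't scan ahead — the pattern has to work from the very first character.
The match spans [0:4] → 'oseu'.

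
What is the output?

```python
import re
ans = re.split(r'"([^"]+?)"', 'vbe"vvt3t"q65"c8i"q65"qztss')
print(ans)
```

Matches to split on: at [3:10] → '"vvt3t"'; at [13:18] → '"c8i"'.
The group in the pattern means `split` returns the separators' captures alongside the pieces.

['vbe', 'vvt3t', 'q65', 'c8i', 'q65"qztss']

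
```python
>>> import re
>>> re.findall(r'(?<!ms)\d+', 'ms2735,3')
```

['735', '3']

Because the assertion is negative and zero-width, positions next to the forbidden text are skipped.
Since nothing is captured, `findall` lists the 2 matched substrings directly.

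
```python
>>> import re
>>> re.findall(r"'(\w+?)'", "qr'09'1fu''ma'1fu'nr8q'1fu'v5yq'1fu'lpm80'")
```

['09', 'ma', 'nr8q', 'v5yq', 'lpm80']

Scanning left to right: at [2:6] match "'09'", group 1 = '09'; at [10:14] match "'ma'", group 1 = 'ma'; at [17:23] match "'nr8q'", group 1 = 'nr8q'; at [26:32] match "'v5yq'", group 1 = 'v5yq'; at [35:42] match "'lpm80'", group 1 = 'lpm80'.
Because there's exactly one group, `findall` drops the full match and keeps group 1 from each hit.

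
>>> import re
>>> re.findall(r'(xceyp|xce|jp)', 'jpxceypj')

['jp', 'xceyp']

The regex engine tests alternatives in the order written; an earlier branch that matches wins even if a later one would match more.
Matches: at [0:2] match 'jp', group 1 = 'jp'; at [2:7] match 'xceyp', group 1 = 'xceyp'.
Because there's exactly one group, `findall` drops the full match and keeps group 1 from each hit.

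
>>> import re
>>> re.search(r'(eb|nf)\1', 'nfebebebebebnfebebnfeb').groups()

('eb',)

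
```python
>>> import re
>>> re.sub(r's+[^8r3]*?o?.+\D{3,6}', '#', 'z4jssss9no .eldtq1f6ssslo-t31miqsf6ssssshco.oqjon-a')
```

This matches one or more of the literal 's', then zero or more of any character except [8r3] (lazy), then optionally the literal 'o'; then one or more of any character; then 3 to 6 of a non-digit.
Each match is replaced by '#'.

'z4j#'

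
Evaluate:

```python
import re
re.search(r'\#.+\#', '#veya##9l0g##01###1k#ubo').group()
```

'#veya##9l0g##01###1k#'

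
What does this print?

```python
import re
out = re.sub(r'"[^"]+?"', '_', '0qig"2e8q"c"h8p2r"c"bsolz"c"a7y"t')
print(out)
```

Matches: at [4:10] → '"2e8q"'; at [11:18] → '"h8p2r"'; at [19:26] → '"bsolz"'; at [27:32] → '"a7y"'.
Each match is replaced by '_'.

0qig_c_c_c_t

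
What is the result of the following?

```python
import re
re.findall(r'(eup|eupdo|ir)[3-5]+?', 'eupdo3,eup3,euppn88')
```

['eupdo', 'eup']

Matches: at [0:6] match 'eupdo3', group 1 = 'eupdo'; at [7:11] match 'eup3', group 1 = 'eup'.
`findall` collects group 1 from each match (2 total).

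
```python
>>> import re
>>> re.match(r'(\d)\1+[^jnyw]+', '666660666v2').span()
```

`re.match` only tries the pattern at the start of the string.
The match spans [0:11] → '666660666v2'.

(0, 11)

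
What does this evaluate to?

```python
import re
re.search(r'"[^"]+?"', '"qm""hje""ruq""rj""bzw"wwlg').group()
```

`re.search` tries every starting position until one works.
The match spans [0:4] → '"qm"'.

'"qm"'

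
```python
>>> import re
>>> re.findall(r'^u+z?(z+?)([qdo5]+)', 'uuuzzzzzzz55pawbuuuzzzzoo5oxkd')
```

[('zzzzzz', '55')]

Pattern: anchored at the start of the string; then one or more of a literal 'u', then optionally a literal 'z'; then one or more of a literal 'z' (lazy) (captured); then one or more of one of [qdo5] (captured).
Matches: at [0:12] match 'uuuzzzzzzz55', groups = ('zzzzzz', '55').
With 2 capturing groups, `findall` returns a 2-tuple per match.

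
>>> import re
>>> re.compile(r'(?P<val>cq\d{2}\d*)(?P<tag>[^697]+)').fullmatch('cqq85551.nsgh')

None

Pattern: the literal 'cq', then exactly 2 of a digit, then zero or more of a digit (captured as 'val'); then one or more of any character except [697] (captured as 'tag').
`fullmatch` succeeds only if the pattern covers the string from start to end.
Here there's no way to consume every character, so the call returns None.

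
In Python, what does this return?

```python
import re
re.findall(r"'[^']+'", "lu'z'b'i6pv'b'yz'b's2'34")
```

["'z'", "'i6pv'", "'yz'", "'s2'"]

Scanning left to right: at [2:5] → "'z'"; at [6:12] → "'i6pv'"; at [13:17] → "'yz'"; at [18:22] → "'s2'".
With no groups in the pattern, `findall` gives back each whole match — 4 here.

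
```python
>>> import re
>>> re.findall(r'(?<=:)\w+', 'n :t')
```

['t']

Lookahead/lookbehind check context without consuming it, so the matched span excludes the asserted characters.
No capturing groups, so `findall` returns the 1 full match string.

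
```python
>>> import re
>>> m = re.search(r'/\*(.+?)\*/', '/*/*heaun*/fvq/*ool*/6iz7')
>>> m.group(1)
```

A `+?`/`*?`/`{m,n}?` starts at its minimum and grows only as far as needed for what follows to match.
`re.search` scans for the first position where the pattern succeeds.
The match spans [0:11] → '/*/*heaun*/'.
Captured: group 1 = '/*heaun'.

'/*heaun'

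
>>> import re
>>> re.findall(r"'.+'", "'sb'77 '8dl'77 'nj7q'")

["'sb'77 '8dl'77 'nj7q'"]

Since nothing is captured, `findall` lists the 1 matched substring directly.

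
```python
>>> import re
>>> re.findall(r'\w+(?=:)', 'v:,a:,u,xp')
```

['v', 'a']

The positive lookaround only admits positions where the adjacent text matches; those characters stay outside the span.
Matches: at [0:1] → 'v'; at [3:4] → 'a'.
`findall` yields the raw match text (2 of them) because the pattern has no groups.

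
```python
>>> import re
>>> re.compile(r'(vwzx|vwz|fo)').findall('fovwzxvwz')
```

Branches in `(...|...)` are attempted left-to-right; the first branch that allows the whole pattern to succeed is taken.
Walking the string: at [0:2] match 'fo', group 1 = 'fo'; at [2:6] match 'vwzx', group 1 = 'vwzx'; at [6:9] match 'vwz', group 1 = 'vwz'.
One capturing group, so `findall` returns just the captured substring from each match — 3 in all.

['fo', 'vwzx', 'vwz']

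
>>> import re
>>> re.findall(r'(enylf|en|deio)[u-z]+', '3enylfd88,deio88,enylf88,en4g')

Because there's exactly one group, `findall` drops the full match and keeps group 1 from each hit.

['en', 'en']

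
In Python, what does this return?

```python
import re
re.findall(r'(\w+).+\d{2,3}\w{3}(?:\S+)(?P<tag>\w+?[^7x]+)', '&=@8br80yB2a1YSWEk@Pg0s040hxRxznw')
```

[('8br80yB2a1YSWEk', 'nw')]

`findall` packs the 2 group values into a tuple for every match.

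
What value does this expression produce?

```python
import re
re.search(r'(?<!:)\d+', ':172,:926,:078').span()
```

The negative lookaround is zero-width — it rules out positions where the adjacent text would match, without consuming anything.
The match spans [2:4] → '72'.

(2, 4)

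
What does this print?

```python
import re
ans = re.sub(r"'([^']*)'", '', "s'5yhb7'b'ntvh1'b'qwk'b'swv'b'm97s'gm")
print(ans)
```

sbbbbgm

Matches: at [1:8] → "'5yhb7'"; at [9:16] → "'ntvh1'"; at [17:22] → "'qwk'"; at [23:28] → "'swv'"; at [29:35] → "'m97s'".
`sub` substitutes '' at each match site.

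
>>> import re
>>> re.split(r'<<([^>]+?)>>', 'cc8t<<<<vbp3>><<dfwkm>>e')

Matches to split on: at [4:14] → '<<<<vbp3>>'; at [14:23] → '<<dfwkm>>'.
The group in the pattern means `split` returns the separators' captures alongside the pieces.

['cc8t', '<<vbp3', '', 'dfwkm', 'e']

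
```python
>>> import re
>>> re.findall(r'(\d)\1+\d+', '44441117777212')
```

['4']

`\1` is not a pattern — it's the concrete string captured by group 1, re-applied verbatim.
Matches: at [0:14] match '44441117777212', group 1 = '4'.
With a single group, `findall` returns only what that group captured — 1 item.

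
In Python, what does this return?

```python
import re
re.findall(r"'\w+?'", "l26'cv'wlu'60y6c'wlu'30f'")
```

Matches: at [3:7] → "'cv'"; at [10:17] → "'60y6c'"; at [20:25] → "'30f'".
`findall` yields the raw match text (3 of them) because the pattern has no groups.

["'cv'", "'60y6c'", "'30f'"]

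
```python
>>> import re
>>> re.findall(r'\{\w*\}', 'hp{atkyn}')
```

['{atkyn}']

No capturing groups, so `findall` returns the 1 full match string.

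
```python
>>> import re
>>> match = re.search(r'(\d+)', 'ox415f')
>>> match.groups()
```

('415',)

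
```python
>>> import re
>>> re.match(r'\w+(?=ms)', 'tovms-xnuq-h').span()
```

Because the assertion is zero-width, the text it checks is not consumed and won't appear in the result.
`re.match` won't scan ahead — the pattern has to work from the very first character.
The match spans [0:3] → 'tov'.

(0, 3)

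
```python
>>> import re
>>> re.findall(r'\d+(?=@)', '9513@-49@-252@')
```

['9513', '49', '252']

Lookahead/lookbehind check context without consuming it, so the matched span excludes the asserted characters.
Scanning left to right: at [0:4] → '9513'; at [6:8] → '49'; at [10:13] → '252'.
With no groups in the pattern, `findall` gives back each whole match — 3 here.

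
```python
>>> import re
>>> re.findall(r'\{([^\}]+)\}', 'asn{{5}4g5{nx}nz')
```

['{5', 'nx']

One capturing group, so `findall` returns just the captured substring from each match — 2 in all.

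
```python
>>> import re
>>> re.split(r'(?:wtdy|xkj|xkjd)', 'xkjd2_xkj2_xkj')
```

Alternation tries branches left to right and keeps the first one that lets the overall match succeed at that position.
Matches to split on: at [0:3] → 'xkj'; at [6:9] → 'xkj'; at [11:14] → 'xkj'.
The string is cut at each match, leaving 4 pieces.

['', 'd2_', '2_', '']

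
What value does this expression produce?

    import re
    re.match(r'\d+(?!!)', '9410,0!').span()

(0, 4)

`re.match` won't scan ahead — the pattern has to work from the very first character.
The match spans [0:4] → '9410'.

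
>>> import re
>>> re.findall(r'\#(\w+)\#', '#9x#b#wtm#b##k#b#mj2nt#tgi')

['9x', 'wtm', 'k', 'mj2nt']

Scanning left to right: at [0:4] match '#9x#', group 1 = '9x'; at [5:10] match '#wtm#', group 1 = 'wtm'; at [12:15] match '#k#', group 1 = 'k'; at [16:23] match '#mj2nt#', group 1 = 'mj2nt'.
One capturing group, so `findall` returns just the captured substring from each match — 4 in all.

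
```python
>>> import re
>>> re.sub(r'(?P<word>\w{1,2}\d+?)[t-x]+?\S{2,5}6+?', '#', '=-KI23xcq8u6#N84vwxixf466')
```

'=-###6'

Pattern: 1 to 2 of a word character, then one or more of a digit (lazy) (captured as 'word'); then one or more of a character in [t-x] (lazy), then 2 to 5 of a non-whitespace character; then one or more of a literal '6' (lazy).
Matches: at [2:12] → 'KI23xcq8u6'; at [13:24] → 'N84vwxixf46'.
`sub` substitutes '#' at each match site.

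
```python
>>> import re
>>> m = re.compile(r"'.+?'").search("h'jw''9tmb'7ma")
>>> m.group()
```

"'jw'"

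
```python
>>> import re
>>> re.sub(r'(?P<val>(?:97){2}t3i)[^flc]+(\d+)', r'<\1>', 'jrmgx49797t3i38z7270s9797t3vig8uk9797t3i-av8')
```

Pattern: the literal '97' repeated 2 times, then the literal 't3i' (captured as 'val'); then one or more of any character except [flc]; then one or more of a digit (captured).
`\1` in the replacement pulls in group 1's text for each match.

'jrmgx4<9797t3i>'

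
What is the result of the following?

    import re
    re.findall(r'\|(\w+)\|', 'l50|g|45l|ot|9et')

Walking the string: at [3:6] match '|g|', group 1 = 'g'; at [9:13] match '|ot|', group 1 = 'ot'.
Because there's exactly one group, `findall` drops the full match and keeps group 1 from each hit.

['g', 'ot']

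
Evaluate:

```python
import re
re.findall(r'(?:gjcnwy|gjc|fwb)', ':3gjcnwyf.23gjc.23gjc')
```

['gjcnwy', 'gjc', 'gjc']

The regex engine tests alternatives in the order written; an earlier branch that matches wins even if a later one would match more.
With no groups in the pattern, `findall` gives back each whole match — 3 here.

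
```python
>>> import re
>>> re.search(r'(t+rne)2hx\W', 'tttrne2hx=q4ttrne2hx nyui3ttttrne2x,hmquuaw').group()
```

'tttrne2hx='

The match spans [0:10] → 'tttrne2hx='.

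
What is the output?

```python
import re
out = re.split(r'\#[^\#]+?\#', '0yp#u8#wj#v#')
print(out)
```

['0yp', 'wj', '']

Matches to split on: at [3:7] → '#u8#'; at [9:12] → '#v#'.
`split` removes every match and returns the 3 fragments in between.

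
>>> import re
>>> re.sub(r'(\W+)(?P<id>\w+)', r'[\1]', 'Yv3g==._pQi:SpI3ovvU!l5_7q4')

'Yv3g[==.][:][!]'

Pattern: one or more of a non-word character (captured); then one or more of a word character (captured as 'id').
The replacement refers to a captured group, so each match is rewritten using its own captured text.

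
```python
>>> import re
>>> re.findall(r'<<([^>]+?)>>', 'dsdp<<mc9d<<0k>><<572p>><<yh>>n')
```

['mc9d<<0k', '572p', 'yh']

`findall` collects group 1 from each match (3 total).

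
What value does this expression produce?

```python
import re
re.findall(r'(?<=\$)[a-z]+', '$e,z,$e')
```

The `(?=…)`/`(?<=…)` assertion just peeks at neighbouring text; it doesn't advance the match position.
`findall` yields the raw match text (2 of them) because the pattern has no groups.

['e', 'e']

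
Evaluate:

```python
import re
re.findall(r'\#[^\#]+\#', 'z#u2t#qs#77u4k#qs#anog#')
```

Matches: at [1:6] → '#u2t#'; at [8:15] → '#77u4k#'; at [17:23] → '#anog#'.
No capturing groups, so `findall` returns the 3 full match strings.

['#u2t#', '#77u4k#', '#anog#']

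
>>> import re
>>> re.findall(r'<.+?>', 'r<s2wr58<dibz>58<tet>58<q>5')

['<s2wr58<dibz>', '<tet>', '<q>']

Scanning left to right: at [1:14] → '<s2wr58<dibz>'; at [16:21] → '<tet>'; at [23:26] → '<q>'.
With no groups in the pattern, `findall` gives back each whole match — 3 here.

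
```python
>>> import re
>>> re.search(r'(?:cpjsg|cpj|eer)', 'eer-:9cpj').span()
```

Unlike `match`, `search` isn't anchored — it looks for the pattern anywhere in the string.
The match spans [0:3] → 'eer'.

(0, 3)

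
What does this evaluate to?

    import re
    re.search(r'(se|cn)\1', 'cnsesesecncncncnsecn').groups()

('se',)

`\1` has to match the exact text group 1 already captured.
`search` walks the string left to right and returns the first match it finds.
The match spans [2:6] → 'sese'.
Captured: group 1 = 'se'.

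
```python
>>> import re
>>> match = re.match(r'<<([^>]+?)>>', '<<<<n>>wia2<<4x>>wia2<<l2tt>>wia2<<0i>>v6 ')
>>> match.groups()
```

('<<n',)

`match` is anchored at position 0; if the pattern doesn't fit there, it returns None.
The match spans [0:7] → '<<<<n>>'.
Captured: group 1 = '<<n'.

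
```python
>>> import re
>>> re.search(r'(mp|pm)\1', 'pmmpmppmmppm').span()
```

`\1` has to match the exact text group 1 already captured.
The match spans [2:6] → 'mpmp'.

(2, 6)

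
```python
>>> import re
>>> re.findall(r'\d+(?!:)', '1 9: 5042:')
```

['1', '504']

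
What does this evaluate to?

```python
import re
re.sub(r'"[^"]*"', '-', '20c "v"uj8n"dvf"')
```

'20c -uj8n-'

Matches: at [4:7] → '"v"'; at [11:16] → '"dvf"'.
Every occurrence is swapped for '-'.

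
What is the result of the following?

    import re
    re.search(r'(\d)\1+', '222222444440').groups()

The match spans [0:6] → '222222'.
Captured: group 1 = '2'.

('2',)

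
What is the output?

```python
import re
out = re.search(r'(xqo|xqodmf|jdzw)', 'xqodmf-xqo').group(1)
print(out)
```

Alternation isn't longest-match — the leftmost alternative that fits at this position is chosen.
`re.search` scans for the first position where the pattern succeeds.
The match spans [0:3] → 'xqo'.
Captured: group 1 = 'xqo'.

xqo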